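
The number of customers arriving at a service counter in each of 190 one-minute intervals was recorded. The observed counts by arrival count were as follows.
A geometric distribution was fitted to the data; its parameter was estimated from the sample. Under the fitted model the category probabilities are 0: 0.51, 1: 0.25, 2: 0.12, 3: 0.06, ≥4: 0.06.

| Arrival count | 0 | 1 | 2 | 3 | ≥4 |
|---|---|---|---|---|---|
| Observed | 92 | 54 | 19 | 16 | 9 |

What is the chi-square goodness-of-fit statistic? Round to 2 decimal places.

4.13

Expected counts E_i = n·p_i: 190×0.51 = 96.9, 190×0.25 = 47.5, 190×0.12 = 22.8, 190×0.06 = 11.4, 190×0.06 = 11.4.
χ² = (92−96.9)²/96.9 + (54−47.5)²/47.5 + (19−22.8)²/22.8 + (16−11.4)²/11.4 + (9−11.4)²/11.4
   = 0.248 + 0.889 + 0.633 + 1.856 + 0.505
Sum = 4.13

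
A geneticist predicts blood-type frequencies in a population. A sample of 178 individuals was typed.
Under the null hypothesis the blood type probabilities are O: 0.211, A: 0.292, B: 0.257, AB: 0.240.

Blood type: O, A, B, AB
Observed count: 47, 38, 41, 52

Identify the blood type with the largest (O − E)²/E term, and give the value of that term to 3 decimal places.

A, 3.758

Expected counts E_i = n·p_i: 178×0.211 = 37.558, 178×0.292 = 51.976, 178×0.257 = 45.746, 178×0.240 = 42.72.
O: (47 − 37.558)²/37.558 = 89.151364/37.558 = 2.3737
A: (38 − 51.976)²/51.976 = 195.328576/51.976 = 3.7581
B: (41 − 45.746)²/45.746 = 22.524516/45.746 = 0.4924
AB: (52 − 42.72)²/42.72 = 86.1184/42.72 = 2.0159
The largest term is for A: 3.758.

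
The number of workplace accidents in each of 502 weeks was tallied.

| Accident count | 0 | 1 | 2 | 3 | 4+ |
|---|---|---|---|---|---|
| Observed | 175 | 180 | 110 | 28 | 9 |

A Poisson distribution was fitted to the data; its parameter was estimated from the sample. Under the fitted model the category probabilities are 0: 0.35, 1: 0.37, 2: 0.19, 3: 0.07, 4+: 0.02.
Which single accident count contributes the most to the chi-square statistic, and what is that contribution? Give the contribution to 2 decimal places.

2, 2.24

Expected counts E_i = n·p_i: 502×0.35 = 175.7, 502×0.37 = 185.74, 502×0.19 = 95.38, 502×0.07 = 35.14, 502×0.02 = 10.04.
cat         O        E   (O−E)²/E
0         175    175.7      0.003
1         180   185.74      0.177
2         110    95.38      2.241
3          28    35.14      1.451
4+          9    10.04      0.108
The largest term is for 2: 2.24.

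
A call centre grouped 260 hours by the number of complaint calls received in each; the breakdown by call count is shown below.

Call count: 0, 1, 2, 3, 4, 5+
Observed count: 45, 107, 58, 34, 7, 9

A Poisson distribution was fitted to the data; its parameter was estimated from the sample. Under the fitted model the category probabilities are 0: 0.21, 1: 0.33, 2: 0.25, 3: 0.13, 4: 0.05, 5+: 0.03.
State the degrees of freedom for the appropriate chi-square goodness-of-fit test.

There are k = 6 categories and 1 parameter estimated from the data, so df = 6 − 1 − 1 = 4.

4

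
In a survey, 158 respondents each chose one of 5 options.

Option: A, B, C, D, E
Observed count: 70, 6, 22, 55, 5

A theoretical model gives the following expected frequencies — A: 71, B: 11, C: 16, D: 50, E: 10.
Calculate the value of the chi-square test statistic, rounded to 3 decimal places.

cat         O        E   (O−E)²/E
A          70       71     0.0141
B           6       11     2.2727
C          22       16     2.2500
D          55       50     0.5000
E           5       10     2.5000
Sum = 7.537

7.537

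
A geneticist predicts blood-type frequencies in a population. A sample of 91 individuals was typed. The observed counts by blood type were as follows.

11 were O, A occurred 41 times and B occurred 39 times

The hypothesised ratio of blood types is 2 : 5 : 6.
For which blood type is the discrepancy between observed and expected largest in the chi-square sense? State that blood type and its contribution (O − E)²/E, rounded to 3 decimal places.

A, 1.029

Ratio total = 13. Expected counts: 91×2/13 = 14, 91×5/13 = 35, 91×6/13 = 42.
χ² = (11−14)²/14 + (41−35)²/35 + (39−42)²/42
   = 0.6429 + 1.0286 + 0.2143
The largest term is for A: 1.029.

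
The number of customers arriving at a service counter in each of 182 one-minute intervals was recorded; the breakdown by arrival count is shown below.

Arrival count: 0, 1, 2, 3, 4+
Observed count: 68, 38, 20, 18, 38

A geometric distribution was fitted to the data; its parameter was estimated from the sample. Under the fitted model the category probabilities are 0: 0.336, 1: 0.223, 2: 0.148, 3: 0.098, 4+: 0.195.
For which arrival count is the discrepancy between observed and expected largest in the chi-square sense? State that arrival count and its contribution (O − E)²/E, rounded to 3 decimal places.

Expected counts E_i = n·p_i: 182×0.336 = 61.152, 182×0.223 = 40.586, 182×0.148 = 26.936, 182×0.098 = 17.836, 182×0.195 = 35.49.
χ² = (68−61.152)²/61.152 + (38−40.586)²/40.586 + (20−26.936)²/26.936 + (18−17.836)²/17.836 + (38−35.49)²/35.49
   = 0.7669 + 0.1648 + 1.7860 + 0.0015 + 0.1775
The largest term is for 2: 1.786.

2, 1.786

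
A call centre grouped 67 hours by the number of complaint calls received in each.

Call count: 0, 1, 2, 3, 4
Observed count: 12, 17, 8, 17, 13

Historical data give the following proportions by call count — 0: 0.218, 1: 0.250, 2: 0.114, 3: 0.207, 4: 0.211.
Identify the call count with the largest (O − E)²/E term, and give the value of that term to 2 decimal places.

3, 0.71

Expected counts E_i = n·p_i: 67×0.218 = 14.606, 67×0.250 = 16.75, 67×0.114 = 7.638, 67×0.207 = 13.869, 67×0.211 = 14.137.
0: (12 − 14.606)²/14.606 = 6.791236/14.606 = 0.465
1: (17 − 16.75)²/16.75 = 0.0625/16.75 = 0.004
2: (8 − 7.638)²/7.638 = 0.131044/7.638 = 0.017
3: (17 − 13.869)²/13.869 = 9.803161/13.869 = 0.707
4: (13 − 14.137)²/14.137 = 1.292769/14.137 = 0.091
The largest term is for 3: 0.71.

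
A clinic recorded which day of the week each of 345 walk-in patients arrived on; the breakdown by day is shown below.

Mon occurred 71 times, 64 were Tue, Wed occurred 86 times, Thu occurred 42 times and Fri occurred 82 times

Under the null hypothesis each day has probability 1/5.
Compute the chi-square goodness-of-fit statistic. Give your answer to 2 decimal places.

Expected count for each of the 5 categories: 345/5 = 69.
Mon: (71 − 69)²/69 = 4/69 = 0.058
Tue: (64 − 69)²/69 = 25/69 = 0.362
Wed: (86 − 69)²/69 = 289/69 = 4.188
Thu: (42 − 69)²/69 = 729/69 = 10.565
Fri: (82 − 69)²/69 = 169/69 = 2.449
Sum = 17.62

17.62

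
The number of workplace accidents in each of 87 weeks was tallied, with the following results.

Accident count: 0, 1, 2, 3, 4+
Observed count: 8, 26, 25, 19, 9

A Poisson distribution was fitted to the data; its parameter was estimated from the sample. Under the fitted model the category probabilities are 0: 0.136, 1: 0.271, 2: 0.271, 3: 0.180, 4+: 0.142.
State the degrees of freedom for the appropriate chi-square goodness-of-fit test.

3

There are k = 5 categories and 1 parameter estimated from the data, so df = 5 − 1 − 1 = 3.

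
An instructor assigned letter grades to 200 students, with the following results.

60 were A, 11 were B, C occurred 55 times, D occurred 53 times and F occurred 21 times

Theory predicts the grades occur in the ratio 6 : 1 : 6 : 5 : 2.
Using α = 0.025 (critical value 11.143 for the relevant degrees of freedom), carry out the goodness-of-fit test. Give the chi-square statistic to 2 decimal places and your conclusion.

0.75; do not reject

Ratio total = 20. Expected counts: 200×6/20 = 60, 200×1/20 = 10, 200×6/20 = 60, 200×5/20 = 50, 200×2/20 = 20.
A: (60 − 60)²/60 = 0/60 = 0.000
B: (11 − 10)²/10 = 1/10 = 0.100
C: (55 − 60)²/60 = 25/60 = 0.417
D: (53 − 50)²/50 = 9/50 = 0.180
F: (21 − 20)²/20 = 1/20 = 0.050
Sum = 0.75
df = 4. Since 0.75 < 11.143, we do not reject H₀.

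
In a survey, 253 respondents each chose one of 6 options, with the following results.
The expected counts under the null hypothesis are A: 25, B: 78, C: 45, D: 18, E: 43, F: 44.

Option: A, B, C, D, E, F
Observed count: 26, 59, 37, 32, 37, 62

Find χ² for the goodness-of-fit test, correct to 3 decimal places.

25.180

A: (26 − 25)²/25 = 1/25 = 0.0400
B: (59 − 78)²/78 = 361/78 = 4.6282
C: (37 − 45)²/45 = 64/45 = 1.4222
D: (32 − 18)²/18 = 196/18 = 10.8889
E: (37 − 43)²/43 = 36/43 = 0.8372
F: (62 − 44)²/44 = 324/44 = 7.3636
Sum = 25.180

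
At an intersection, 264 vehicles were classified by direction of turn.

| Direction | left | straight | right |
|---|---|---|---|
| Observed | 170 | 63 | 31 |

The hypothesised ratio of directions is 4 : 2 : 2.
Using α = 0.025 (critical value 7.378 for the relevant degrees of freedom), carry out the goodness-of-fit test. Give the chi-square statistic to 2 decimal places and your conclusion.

Ratio total = 8. Expected counts: 264×4/8 = 132, 264×2/8 = 66, 264×2/8 = 66.
left: (170 − 132)²/132 = 1444/132 = 10.939
straight: (63 − 66)²/66 = 9/66 = 0.136
right: (31 − 66)²/66 = 1225/66 = 18.561
Sum = 29.64
df = 2. Since 29.64 > 7.378, we reject H₀.

29.64; reject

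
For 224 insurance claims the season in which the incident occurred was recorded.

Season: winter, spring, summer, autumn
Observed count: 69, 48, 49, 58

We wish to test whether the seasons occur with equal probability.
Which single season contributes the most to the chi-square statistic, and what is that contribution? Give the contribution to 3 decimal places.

winter, 3.018

Expected count for each of the 4 categories: 224/4 = 56.
cat         O        E   (O−E)²/E
winter     69       56     3.0179
spring     48       56     1.1429
summer     49       56     0.8750
autumn     58       56     0.0714
The largest term is for winter: 3.018.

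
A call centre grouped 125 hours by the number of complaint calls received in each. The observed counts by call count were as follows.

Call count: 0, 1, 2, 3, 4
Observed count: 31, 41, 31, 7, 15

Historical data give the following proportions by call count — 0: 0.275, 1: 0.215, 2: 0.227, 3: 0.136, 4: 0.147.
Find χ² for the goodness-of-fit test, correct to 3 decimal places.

14.500

Expected counts E_i = n·p_i: 125×0.275 = 34.375, 125×0.215 = 26.875, 125×0.227 = 28.375, 125×0.136 = 17, 125×0.147 = 18.375.
χ² = (31−34.375)²/34.375 + (41−26.875)²/26.875 + (31−28.375)²/28.375 + (7−17)²/17 + (15−18.375)²/18.375
   = 0.3314 + 7.4238 + 0.2428 + 5.8824 + 0.6199
Sum = 14.500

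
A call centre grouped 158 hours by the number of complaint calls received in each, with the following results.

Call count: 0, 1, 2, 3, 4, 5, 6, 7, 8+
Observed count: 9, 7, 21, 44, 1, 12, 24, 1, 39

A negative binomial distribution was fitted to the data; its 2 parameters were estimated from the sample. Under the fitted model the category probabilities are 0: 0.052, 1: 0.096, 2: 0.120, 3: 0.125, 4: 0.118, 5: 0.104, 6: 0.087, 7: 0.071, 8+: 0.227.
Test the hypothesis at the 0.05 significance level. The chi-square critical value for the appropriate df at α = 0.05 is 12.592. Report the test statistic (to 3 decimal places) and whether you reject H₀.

Expected counts E_i = n·p_i: 158×0.052 = 8.216, 158×0.096 = 15.168, 158×0.120 = 18.96, 158×0.125 = 19.75, 158×0.118 = 18.644, 158×0.104 = 16.432, 158×0.087 = 13.746, 158×0.071 = 11.218, 158×0.227 = 35.866.
χ² = (9−8.216)²/8.216 + (7−15.168)²/15.168 + (21−18.96)²/18.96 + (44−19.75)²/19.75 + (1−18.644)²/18.644 + (12−16.432)²/16.432 + (24−13.746)²/13.746 + (1−11.218)²/11.218 + (39−35.866)²/35.866
   = 0.0748 + 4.3985 + 0.2195 + 29.7753 + 16.6976 + 1.1954 + 7.6491 + 9.3071 + 0.2739
Sum = 69.591
df = 6. Since 69.591 > 12.592, we reject H₀.

69.591; reject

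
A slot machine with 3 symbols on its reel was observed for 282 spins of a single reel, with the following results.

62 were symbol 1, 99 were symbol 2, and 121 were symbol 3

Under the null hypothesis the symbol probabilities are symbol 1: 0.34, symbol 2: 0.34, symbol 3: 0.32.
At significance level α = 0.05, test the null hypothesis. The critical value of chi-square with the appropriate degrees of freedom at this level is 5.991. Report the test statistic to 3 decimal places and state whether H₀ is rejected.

22.558; reject

Expected counts E_i = n·p_i: 282×0.34 = 95.88, 282×0.34 = 95.88, 282×0.32 = 90.24.
symbol 1: (62 − 95.88)²/95.88 = 1147.8544/95.88 = 11.9718
symbol 2: (99 − 95.88)²/95.88 = 9.7344/95.88 = 0.1015
symbol 3: (121 − 90.24)²/90.24 = 946.1776/90.24 = 10.4851
Sum = 22.558
df = 2. Since 22.558 > 5.991, we reject H₀.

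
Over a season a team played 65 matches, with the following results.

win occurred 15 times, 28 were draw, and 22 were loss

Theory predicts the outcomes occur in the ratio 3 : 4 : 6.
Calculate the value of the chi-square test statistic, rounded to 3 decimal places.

5.333

Ratio total = 13. Expected counts: 65×3/13 = 15, 65×4/13 = 20, 65×6/13 = 30.
win: (15 − 15)²/15 = 0/15 = 0.0000
draw: (28 − 20)²/20 = 64/20 = 3.2000
loss: (22 − 30)²/30 = 64/30 = 2.1333
Sum = 5.333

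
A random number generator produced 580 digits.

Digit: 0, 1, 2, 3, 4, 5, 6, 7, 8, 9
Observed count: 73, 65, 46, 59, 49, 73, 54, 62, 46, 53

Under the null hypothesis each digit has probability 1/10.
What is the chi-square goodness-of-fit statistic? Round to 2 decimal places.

15.97

Under H₀ each category has probability 1/10, so each expected count is 580/10 = 58.
0: (73 − 58)²/58 = 225/58 = 3.879
1: (65 − 58)²/58 = 49/58 = 0.845
2: (46 − 58)²/58 = 144/58 = 2.483
3: (59 − 58)²/58 = 1/58 = 0.017
4: (49 − 58)²/58 = 81/58 = 1.397
5: (73 − 58)²/58 = 225/58 = 3.879
6: (54 − 58)²/58 = 16/58 = 0.276
7: (62 − 58)²/58 = 16/58 = 0.276
8: (46 − 58)²/58 = 144/58 = 2.483
9: (53 − 58)²/58 = 25/58 = 0.431
Sum = 15.97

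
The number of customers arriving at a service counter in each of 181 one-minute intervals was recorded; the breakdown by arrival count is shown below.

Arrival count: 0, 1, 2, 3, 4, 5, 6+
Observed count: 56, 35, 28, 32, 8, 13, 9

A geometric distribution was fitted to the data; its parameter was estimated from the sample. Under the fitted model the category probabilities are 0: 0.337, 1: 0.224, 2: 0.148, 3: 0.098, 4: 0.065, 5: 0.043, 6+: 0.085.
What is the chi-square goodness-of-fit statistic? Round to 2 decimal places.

20.04

Expected counts E_i = n·p_i: 181×0.337 = 60.997, 181×0.224 = 40.544, 181×0.148 = 26.788, 181×0.098 = 17.738, 181×0.065 = 11.765, 181×0.043 = 7.783, 181×0.085 = 15.385.
cat         O        E   (O−E)²/E
0          56   60.997      0.409
1          35   40.544      0.758
2          28   26.788      0.055
3          32   17.738     11.467
4           8   11.765      1.205
5          13    7.783      3.497
6+          9   15.385      2.650
Sum = 20.04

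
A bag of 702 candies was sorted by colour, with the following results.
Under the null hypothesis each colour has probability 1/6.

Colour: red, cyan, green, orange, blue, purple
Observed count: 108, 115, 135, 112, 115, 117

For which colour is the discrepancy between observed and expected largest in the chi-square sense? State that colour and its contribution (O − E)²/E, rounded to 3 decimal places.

green, 2.769

Under H₀ each category has probability 1/6, so each expected count is 702/6 = 117.
cat         O        E   (O−E)²/E
red       108      117     0.6923
cyan      115      117     0.0342
green     135      117     2.7692
orange    112      117     0.2137
blue      115      117     0.0342
purple    117      117     0.0000
The largest term is for green: 2.769.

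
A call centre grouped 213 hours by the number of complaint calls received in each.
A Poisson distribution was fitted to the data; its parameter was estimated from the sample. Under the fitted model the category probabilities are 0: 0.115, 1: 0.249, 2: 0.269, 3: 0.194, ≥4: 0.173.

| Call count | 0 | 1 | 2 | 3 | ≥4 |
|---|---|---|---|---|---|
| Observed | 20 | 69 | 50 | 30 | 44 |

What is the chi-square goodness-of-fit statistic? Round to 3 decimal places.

11.049

Expected counts E_i = n·p_i: 213×0.115 = 24.495, 213×0.249 = 53.037, 213×0.269 = 57.297, 213×0.194 = 41.322, 213×0.173 = 36.849.
χ² = (20−24.495)²/24.495 + (69−53.037)²/53.037 + (50−57.297)²/57.297 + (30−41.322)²/41.322 + (44−36.849)²/36.849
   = 0.8249 + 4.8045 + 0.9293 + 3.1022 + 1.3877
Sum = 11.049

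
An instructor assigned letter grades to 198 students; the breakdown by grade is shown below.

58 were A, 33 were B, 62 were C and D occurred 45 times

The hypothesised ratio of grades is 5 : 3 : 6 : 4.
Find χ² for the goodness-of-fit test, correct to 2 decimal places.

0.43

Ratio total = 18. Expected counts: 198×5/18 = 55, 198×3/18 = 33, 198×6/18 = 66, 198×4/18 = 44.
cat         O        E   (O−E)²/E
A          58       55      0.164
B          33       33      0.000
C          62       66      0.242
D          45       44      0.023
Sum = 0.43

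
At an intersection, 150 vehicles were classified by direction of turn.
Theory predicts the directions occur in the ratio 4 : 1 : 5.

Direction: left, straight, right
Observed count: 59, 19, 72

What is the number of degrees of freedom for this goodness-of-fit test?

There are k = 3 categories and no parameters were estimated from the data, so df = 3 − 1 = 2.

2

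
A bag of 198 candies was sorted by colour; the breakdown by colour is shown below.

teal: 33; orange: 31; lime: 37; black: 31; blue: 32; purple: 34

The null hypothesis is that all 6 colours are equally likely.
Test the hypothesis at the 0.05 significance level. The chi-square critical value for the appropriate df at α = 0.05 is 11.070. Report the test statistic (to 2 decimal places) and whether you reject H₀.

Under H₀ each category has probability 1/6, so each expected count is 198/6 = 33.
cat         O        E   (O−E)²/E
teal       33       33      0.000
orange     31       33      0.121
lime       37       33      0.485
black      31       33      0.121
blue       32       33      0.030
purple     34       33      0.030
Sum = 0.79
df = 5. Since 0.79 < 11.070, we do not reject H₀.

0.79; do not reject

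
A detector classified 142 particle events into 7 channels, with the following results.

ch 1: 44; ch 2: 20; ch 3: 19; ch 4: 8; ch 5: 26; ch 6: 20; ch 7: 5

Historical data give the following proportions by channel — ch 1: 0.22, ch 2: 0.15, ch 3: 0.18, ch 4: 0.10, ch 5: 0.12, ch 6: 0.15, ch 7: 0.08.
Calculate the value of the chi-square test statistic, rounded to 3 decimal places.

18.033

Expected counts E_i = n·p_i: 142×0.22 = 31.24, 142×0.15 = 21.3, 142×0.18 = 25.56, 142×0.10 = 14.2, 142×0.12 = 17.04, 142×0.15 = 21.3, 142×0.08 = 11.36.
χ² = (44−31.24)²/31.24 + (20−21.3)²/21.3 + (19−25.56)²/25.56 + (8−14.2)²/14.2 + (26−17.04)²/17.04 + (20−21.3)²/21.3 + (5−11.36)²/11.36
   = 5.2118 + 0.0793 + 1.6836 + 2.7070 + 4.7114 + 0.0793 + 3.5607
Sum = 18.033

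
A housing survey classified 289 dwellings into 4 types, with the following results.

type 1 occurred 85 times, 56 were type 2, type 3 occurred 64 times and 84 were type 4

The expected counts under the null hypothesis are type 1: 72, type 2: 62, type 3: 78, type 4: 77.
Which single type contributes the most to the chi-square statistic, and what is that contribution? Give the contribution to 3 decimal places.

type 1: (85 − 72)²/72 = 169/72 = 2.3472
type 2: (56 − 62)²/62 = 36/62 = 0.5806
type 3: (64 − 78)²/78 = 196/78 = 2.5128
type 4: (84 − 77)²/77 = 49/77 = 0.6364
The largest term is for type 3: 2.513.

type 3, 2.513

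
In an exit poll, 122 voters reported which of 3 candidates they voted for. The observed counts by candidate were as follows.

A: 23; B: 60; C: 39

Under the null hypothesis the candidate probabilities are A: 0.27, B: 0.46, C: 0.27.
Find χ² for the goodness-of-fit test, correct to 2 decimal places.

Expected counts E_i = n·p_i: 122×0.27 = 32.94, 122×0.46 = 56.12, 122×0.27 = 32.94.
cat         O        E   (O−E)²/E
A          23    32.94      3.000
B          60    56.12      0.268
C          39    32.94      1.115
Sum = 4.38

4.38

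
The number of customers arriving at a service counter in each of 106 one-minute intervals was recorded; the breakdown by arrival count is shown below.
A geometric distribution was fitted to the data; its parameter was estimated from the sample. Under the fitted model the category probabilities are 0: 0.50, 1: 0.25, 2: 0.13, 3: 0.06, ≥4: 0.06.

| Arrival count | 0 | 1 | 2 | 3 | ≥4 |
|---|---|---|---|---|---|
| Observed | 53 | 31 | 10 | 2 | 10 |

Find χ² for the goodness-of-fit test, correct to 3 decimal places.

6.873

Expected counts E_i = n·p_i: 106×0.50 = 53, 106×0.25 = 26.5, 106×0.13 = 13.78, 106×0.06 = 6.36, 106×0.06 = 6.36.
χ² = (53−53)²/53 + (31−26.5)²/26.5 + (10−13.78)²/13.78 + (2−6.36)²/6.36 + (10−6.36)²/6.36
   = 0.0000 + 0.7642 + 1.0369 + 2.9889 + 2.0833
Sum = 6.873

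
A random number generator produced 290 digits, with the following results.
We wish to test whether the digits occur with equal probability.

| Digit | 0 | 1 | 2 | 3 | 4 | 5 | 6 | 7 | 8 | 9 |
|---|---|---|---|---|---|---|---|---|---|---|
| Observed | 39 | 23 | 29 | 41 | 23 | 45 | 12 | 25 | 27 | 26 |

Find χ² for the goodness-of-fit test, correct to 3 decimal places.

30.690

Under H₀ each category has probability 1/10, so each expected count is 290/10 = 29.
cat         O        E   (O−E)²/E
0          39       29     3.4483
1          23       29     1.2414
2          29       29     0.0000
3          41       29     4.9655
4          23       29     1.2414
5          45       29     8.8276
6          12       29     9.9655
7          25       29     0.5517
8          27       29     0.1379
9          26       29     0.3103
Sum = 30.690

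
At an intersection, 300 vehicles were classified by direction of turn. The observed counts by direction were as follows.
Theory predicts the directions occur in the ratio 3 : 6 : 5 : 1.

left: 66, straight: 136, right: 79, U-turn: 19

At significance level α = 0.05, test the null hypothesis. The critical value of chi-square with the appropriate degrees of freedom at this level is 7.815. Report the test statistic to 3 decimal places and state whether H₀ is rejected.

7.193; do not reject

Ratio total = 15. Expected counts: 300×3/15 = 60, 300×6/15 = 120, 300×5/15 = 100, 300×1/15 = 20.
cat           O        E   (O−E)²/E
left         66       60     0.6000
straight    136      120     2.1333
right        79      100     4.4100
U-turn       19       20     0.0500
Sum = 7.193
df = 3. Since 7.193 < 7.815, we do not reject H₀.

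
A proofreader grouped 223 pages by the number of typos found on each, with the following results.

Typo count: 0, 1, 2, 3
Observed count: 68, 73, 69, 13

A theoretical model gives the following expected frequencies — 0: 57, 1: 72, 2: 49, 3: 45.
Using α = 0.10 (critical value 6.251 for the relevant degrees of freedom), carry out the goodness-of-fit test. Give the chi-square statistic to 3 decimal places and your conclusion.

33.056; reject

χ² = (68−57)²/57 + (73−72)²/72 + (69−49)²/49 + (13−45)²/45
   = 2.1228 + 0.0139 + 8.1633 + 22.7556
Sum = 33.056
df = 3. Since 33.056 > 6.251, we reject H₀.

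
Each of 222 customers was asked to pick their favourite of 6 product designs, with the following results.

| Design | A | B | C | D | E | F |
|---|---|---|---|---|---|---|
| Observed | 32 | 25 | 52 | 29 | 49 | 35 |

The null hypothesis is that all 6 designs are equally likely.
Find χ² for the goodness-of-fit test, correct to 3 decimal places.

Under H₀ each category has probability 1/6, so each expected count is 222/6 = 37.
χ² = (32−37)²/37 + (25−37)²/37 + (52−37)²/37 + (29−37)²/37 + (49−37)²/37 + (35−37)²/37
   = 0.6757 + 3.8919 + 6.0811 + 1.7297 + 3.8919 + 0.1081
Sum = 16.378

16.378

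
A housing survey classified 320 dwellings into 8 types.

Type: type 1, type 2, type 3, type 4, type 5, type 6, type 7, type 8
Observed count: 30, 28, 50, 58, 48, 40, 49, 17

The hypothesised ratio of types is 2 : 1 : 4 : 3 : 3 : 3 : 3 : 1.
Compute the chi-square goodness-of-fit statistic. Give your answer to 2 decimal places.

Ratio total = 20. Expected counts: 320×2/20 = 32, 320×1/20 = 16, 320×4/20 = 64, 320×3/20 = 48, 320×3/20 = 48, 320×3/20 = 48, 320×3/20 = 48, 320×1/20 = 16.
χ² = (30−32)²/32 + (28−16)²/16 + (50−64)²/64 + (58−48)²/48 + (48−48)²/48 + (40−48)²/48 + (49−48)²/48 + (17−16)²/16
   = 0.125 + 9.000 + 3.063 + 2.083 + 0.000 + 1.333 + 0.021 + 0.063
Sum = 15.69

15.69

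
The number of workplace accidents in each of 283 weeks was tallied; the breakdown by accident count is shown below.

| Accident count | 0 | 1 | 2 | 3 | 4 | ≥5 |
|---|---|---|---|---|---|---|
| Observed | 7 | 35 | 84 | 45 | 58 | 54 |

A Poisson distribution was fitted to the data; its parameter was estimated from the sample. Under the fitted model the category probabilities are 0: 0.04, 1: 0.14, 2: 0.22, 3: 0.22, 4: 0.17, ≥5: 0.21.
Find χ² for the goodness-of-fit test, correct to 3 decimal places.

Expected counts E_i = n·p_i: 283×0.04 = 11.32, 283×0.14 = 39.62, 283×0.22 = 62.26, 283×0.22 = 62.26, 283×0.17 = 48.11, 283×0.21 = 59.43.
0: (7 − 11.32)²/11.32 = 18.6624/11.32 = 1.6486
1: (35 − 39.62)²/39.62 = 21.3444/39.62 = 0.5387
2: (84 − 62.26)²/62.26 = 472.6276/62.26 = 7.5912
3: (45 − 62.26)²/62.26 = 297.9076/62.26 = 4.7849
4: (58 − 48.11)²/48.11 = 97.8121/48.11 = 2.0331
≥5: (54 − 59.43)²/59.43 = 29.4849/59.43 = 0.4961
Sum = 17.093

17.093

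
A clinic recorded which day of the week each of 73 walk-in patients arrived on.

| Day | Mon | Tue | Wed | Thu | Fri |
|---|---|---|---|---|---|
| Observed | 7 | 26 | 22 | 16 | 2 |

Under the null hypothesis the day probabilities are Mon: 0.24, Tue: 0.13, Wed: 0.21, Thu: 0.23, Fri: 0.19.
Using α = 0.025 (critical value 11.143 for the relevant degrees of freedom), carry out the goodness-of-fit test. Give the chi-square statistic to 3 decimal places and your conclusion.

Expected counts E_i = n·p_i: 73×0.24 = 17.52, 73×0.13 = 9.49, 73×0.21 = 15.33, 73×0.23 = 16.79, 73×0.19 = 13.87.
Mon: (7 − 17.52)²/17.52 = 110.6704/17.52 = 6.3168
Tue: (26 − 9.49)²/9.49 = 272.5801/9.49 = 28.7229
Wed: (22 − 15.33)²/15.33 = 44.4889/15.33 = 2.9021
Thu: (16 − 16.79)²/16.79 = 0.6241/16.79 = 0.0372
Fri: (2 − 13.87)²/13.87 = 140.8969/13.87 = 10.1584
Sum = 48.137
df = 4. Since 48.137 > 11.143, we reject H₀.

48.137; reject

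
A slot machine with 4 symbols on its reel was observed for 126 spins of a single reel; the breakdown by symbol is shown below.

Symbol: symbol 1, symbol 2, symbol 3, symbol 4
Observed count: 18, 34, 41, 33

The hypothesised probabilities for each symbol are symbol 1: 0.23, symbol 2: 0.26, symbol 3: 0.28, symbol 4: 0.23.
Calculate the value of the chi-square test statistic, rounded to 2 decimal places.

Expected counts E_i = n·p_i: 126×0.23 = 28.98, 126×0.26 = 32.76, 126×0.28 = 35.28, 126×0.23 = 28.98.
symbol 1: (18 − 28.98)²/28.98 = 120.5604/28.98 = 4.160
symbol 2: (34 − 32.76)²/32.76 = 1.5376/32.76 = 0.047
symbol 3: (41 − 35.28)²/35.28 = 32.7184/35.28 = 0.927
symbol 4: (33 − 28.98)²/28.98 = 16.1604/28.98 = 0.558
Sum = 5.69

5.69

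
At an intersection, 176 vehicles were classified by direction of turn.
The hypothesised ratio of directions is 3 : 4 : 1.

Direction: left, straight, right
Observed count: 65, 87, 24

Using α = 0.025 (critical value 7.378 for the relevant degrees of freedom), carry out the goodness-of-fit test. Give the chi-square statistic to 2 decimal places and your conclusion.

0.21; do not reject

Ratio total = 8. Expected counts: 176×3/8 = 66, 176×4/8 = 88, 176×1/8 = 22.
left: (65 − 66)²/66 = 1/66 = 0.015
straight: (87 − 88)²/88 = 1/88 = 0.011
right: (24 − 22)²/22 = 4/22 = 0.182
Sum = 0.21
df = 2. Since 0.21 < 7.378, we do not reject H₀.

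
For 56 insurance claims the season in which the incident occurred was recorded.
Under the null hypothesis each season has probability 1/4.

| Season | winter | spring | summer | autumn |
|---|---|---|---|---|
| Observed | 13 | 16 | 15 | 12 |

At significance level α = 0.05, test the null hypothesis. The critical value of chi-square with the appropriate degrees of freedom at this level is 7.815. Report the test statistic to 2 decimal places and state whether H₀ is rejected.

Under H₀ each category has probability 1/4, so each expected count is 56/4 = 14.
cat         O        E   (O−E)²/E
winter     13       14      0.071
spring     16       14      0.286
summer     15       14      0.071
autumn     12       14      0.286
Sum = 0.71
df = 3. Since 0.71 < 7.815, we do not reject H₀.

0.71; do not reject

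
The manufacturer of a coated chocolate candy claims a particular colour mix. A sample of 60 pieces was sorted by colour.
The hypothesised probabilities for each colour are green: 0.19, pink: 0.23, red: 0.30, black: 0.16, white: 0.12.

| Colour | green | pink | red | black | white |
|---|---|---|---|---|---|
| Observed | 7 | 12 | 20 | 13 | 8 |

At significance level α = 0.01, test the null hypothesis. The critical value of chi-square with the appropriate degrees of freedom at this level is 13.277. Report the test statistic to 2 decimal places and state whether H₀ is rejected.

Expected counts E_i = n·p_i: 60×0.19 = 11.4, 60×0.23 = 13.8, 60×0.30 = 18, 60×0.16 = 9.6, 60×0.12 = 7.2.
χ² = (7−11.4)²/11.4 + (12−13.8)²/13.8 + (20−18)²/18 + (13−9.6)²/9.6 + (8−7.2)²/7.2
   = 1.698 + 0.235 + 0.222 + 1.204 + 0.089
Sum = 3.45
df = 4. Since 3.45 < 13.277, we do not reject H₀.

3.45; do not reject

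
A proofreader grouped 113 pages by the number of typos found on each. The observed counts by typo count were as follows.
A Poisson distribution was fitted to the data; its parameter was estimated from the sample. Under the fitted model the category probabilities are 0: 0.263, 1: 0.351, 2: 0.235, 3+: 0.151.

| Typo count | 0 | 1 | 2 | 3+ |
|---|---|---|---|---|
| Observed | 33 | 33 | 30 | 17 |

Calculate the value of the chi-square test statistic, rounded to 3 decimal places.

1.929

Expected counts E_i = n·p_i: 113×0.263 = 29.719, 113×0.351 = 39.663, 113×0.235 = 26.555, 113×0.151 = 17.063.
cat         O        E   (O−E)²/E
0          33   29.719     0.3622
1          33   39.663     1.1193
2          30   26.555     0.4469
3+         17   17.063     0.0002
Sum = 1.929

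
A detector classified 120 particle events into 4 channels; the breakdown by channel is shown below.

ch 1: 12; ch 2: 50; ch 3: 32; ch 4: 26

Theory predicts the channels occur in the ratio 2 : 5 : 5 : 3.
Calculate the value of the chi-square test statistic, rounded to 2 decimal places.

5.27

Ratio total = 15. Expected counts: 120×2/15 = 16, 120×5/15 = 40, 120×5/15 = 40, 120×3/15 = 24.
χ² = (12−16)²/16 + (50−40)²/40 + (32−40)²/40 + (26−24)²/24
   = 1.000 + 2.500 + 1.600 + 0.167
Sum = 5.27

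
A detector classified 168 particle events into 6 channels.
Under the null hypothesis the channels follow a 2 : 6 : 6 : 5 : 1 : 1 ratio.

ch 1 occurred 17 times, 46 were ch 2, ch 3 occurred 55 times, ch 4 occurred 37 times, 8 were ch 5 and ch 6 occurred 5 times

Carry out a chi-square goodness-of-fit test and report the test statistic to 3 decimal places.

Ratio total = 21. Expected counts: 168×2/21 = 16, 168×6/21 = 48, 168×6/21 = 48, 168×5/21 = 40, 168×1/21 = 8, 168×1/21 = 8.
χ² = (17−16)²/16 + (46−48)²/48 + (55−48)²/48 + (37−40)²/40 + (8−8)²/8 + (5−8)²/8
   = 0.0625 + 0.0833 + 1.0208 + 0.2250 + 0.0000 + 1.1250
Sum = 2.517

2.517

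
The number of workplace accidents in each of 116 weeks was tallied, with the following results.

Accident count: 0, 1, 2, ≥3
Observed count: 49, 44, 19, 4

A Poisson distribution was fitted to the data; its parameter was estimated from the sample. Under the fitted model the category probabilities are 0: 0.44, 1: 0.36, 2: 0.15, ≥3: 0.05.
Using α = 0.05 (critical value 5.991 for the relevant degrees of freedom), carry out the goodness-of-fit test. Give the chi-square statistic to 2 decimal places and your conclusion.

0.91; do not reject

Expected counts E_i = n·p_i: 116×0.44 = 51.04, 116×0.36 = 41.76, 116×0.15 = 17.4, 116×0.05 = 5.8.
χ² = (49−51.04)²/51.04 + (44−41.76)²/41.76 + (19−17.4)²/17.4 + (4−5.8)²/5.8
   = 0.082 + 0.120 + 0.147 + 0.559
Sum = 0.91
df = 2. Since 0.91 < 5.991, we do not reject H₀.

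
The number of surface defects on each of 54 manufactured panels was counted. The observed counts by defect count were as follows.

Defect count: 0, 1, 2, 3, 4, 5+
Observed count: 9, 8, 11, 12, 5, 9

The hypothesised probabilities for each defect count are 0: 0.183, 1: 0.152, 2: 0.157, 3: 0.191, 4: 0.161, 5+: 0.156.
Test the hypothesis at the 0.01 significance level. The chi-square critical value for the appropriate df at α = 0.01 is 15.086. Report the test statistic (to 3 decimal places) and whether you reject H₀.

2.719; do not reject

Expected counts E_i = n·p_i: 54×0.183 = 9.882, 54×0.152 = 8.208, 54×0.157 = 8.478, 54×0.191 = 10.314, 54×0.161 = 8.694, 54×0.156 = 8.424.
χ² = (9−9.882)²/9.882 + (8−8.208)²/8.208 + (11−8.478)²/8.478 + (12−10.314)²/10.314 + (5−8.694)²/8.694 + (9−8.424)²/8.424
   = 0.0787 + 0.0053 + 0.7502 + 0.2756 + 1.5695 + 0.0394
Sum = 2.719
df = 5. Since 2.719 < 15.086, we do not reject H₀.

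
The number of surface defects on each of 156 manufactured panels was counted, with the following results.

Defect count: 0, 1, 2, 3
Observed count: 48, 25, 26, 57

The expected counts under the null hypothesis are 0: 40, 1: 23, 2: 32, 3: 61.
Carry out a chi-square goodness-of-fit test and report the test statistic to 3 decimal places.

cat         O        E   (O−E)²/E
0          48       40     1.6000
1          25       23     0.1739
2          26       32     1.1250
3          57       61     0.2623
Sum = 3.161

3.161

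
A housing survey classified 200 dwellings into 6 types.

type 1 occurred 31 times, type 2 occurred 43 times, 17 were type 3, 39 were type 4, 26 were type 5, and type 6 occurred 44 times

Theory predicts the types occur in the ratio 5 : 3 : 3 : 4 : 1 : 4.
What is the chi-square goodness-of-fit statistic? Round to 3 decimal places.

44.512

Ratio total = 20. Expected counts: 200×5/20 = 50, 200×3/20 = 30, 200×3/20 = 30, 200×4/20 = 40, 200×1/20 = 10, 200×4/20 = 40.
type 1: (31 − 50)²/50 = 361/50 = 7.2200
type 2: (43 − 30)²/30 = 169/30 = 5.6333
type 3: (17 − 30)²/30 = 169/30 = 5.6333
type 4: (39 − 40)²/40 = 1/40 = 0.0250
type 5: (26 − 10)²/10 = 256/10 = 25.6000
type 6: (44 − 40)²/40 = 16/40 = 0.4000
Sum = 44.512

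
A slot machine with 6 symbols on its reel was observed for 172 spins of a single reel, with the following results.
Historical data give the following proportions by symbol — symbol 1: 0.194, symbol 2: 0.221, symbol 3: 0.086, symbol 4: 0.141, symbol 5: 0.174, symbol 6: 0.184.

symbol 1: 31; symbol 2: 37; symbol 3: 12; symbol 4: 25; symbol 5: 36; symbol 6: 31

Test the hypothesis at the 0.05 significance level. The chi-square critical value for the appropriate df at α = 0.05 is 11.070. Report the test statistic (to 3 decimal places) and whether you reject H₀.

Expected counts E_i = n·p_i: 172×0.194 = 33.368, 172×0.221 = 38.012, 172×0.086 = 14.792, 172×0.141 = 24.252, 172×0.174 = 29.928, 172×0.184 = 31.648.
cat           O        E   (O−E)²/E
symbol 1     31   33.368     0.1680
symbol 2     37   38.012     0.0269
symbol 3     12   14.792     0.5270
symbol 4     25   24.252     0.0231
symbol 5     36   29.928     1.2319
symbol 6     31   31.648     0.0133
Sum = 1.990
df = 5. Since 1.990 < 11.070, we do not reject H₀.

1.990; do not reject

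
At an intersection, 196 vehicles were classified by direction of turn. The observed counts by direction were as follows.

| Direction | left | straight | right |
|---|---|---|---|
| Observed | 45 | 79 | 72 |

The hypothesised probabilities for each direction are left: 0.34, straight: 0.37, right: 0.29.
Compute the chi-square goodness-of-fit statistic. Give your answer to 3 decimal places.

11.650

Expected counts E_i = n·p_i: 196×0.34 = 66.64, 196×0.37 = 72.52, 196×0.29 = 56.84.
cat           O        E   (O−E)²/E
left         45    66.64     7.0272
straight     79    72.52     0.5790
right        72    56.84     4.0434
Sum = 11.650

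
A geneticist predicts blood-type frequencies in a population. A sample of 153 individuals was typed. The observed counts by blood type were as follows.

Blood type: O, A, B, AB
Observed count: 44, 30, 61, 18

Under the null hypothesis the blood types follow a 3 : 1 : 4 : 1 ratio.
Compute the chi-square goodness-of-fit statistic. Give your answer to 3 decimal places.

Ratio total = 9. Expected counts: 153×3/9 = 51, 153×1/9 = 17, 153×4/9 = 68, 153×1/9 = 17.
cat         O        E   (O−E)²/E
O          44       51     0.9608
A          30       17     9.9412
B          61       68     0.7206
AB         18       17     0.0588
Sum = 11.681

11.681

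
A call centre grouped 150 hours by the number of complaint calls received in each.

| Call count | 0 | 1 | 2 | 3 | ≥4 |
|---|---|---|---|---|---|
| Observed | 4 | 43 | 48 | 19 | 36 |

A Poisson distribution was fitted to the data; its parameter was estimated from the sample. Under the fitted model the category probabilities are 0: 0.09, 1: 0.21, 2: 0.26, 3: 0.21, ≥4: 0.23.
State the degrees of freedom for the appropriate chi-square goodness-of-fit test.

There are k = 5 categories and 1 parameter estimated from the data, so df = 5 − 1 − 1 = 3.

3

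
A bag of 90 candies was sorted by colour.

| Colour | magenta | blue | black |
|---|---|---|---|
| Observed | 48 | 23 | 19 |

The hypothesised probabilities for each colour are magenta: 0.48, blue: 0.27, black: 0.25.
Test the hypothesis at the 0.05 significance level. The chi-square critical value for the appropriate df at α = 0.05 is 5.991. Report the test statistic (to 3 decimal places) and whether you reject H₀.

Expected counts E_i = n·p_i: 90×0.48 = 43.2, 90×0.27 = 24.3, 90×0.25 = 22.5.
magenta: (48 − 43.2)²/43.2 = 23.04/43.2 = 0.5333
blue: (23 − 24.3)²/24.3 = 1.69/24.3 = 0.0695
black: (19 − 22.5)²/22.5 = 12.25/22.5 = 0.5444
Sum = 1.147
df = 2. Since 1.147 < 5.991, we do not reject H₀.

1.147; do not reject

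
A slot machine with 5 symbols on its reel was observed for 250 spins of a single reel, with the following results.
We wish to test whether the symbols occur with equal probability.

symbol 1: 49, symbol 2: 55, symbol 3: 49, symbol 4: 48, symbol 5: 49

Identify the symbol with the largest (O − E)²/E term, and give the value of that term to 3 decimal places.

Under H₀ each category has probability 1/5, so each expected count is 250/5 = 50.
cat           O        E   (O−E)²/E
symbol 1     49       50     0.0200
symbol 2     55       50     0.5000
symbol 3     49       50     0.0200
symbol 4     48       50     0.0800
symbol 5     49       50     0.0200
The largest term is for symbol 2: 0.500.

symbol 2, 0.500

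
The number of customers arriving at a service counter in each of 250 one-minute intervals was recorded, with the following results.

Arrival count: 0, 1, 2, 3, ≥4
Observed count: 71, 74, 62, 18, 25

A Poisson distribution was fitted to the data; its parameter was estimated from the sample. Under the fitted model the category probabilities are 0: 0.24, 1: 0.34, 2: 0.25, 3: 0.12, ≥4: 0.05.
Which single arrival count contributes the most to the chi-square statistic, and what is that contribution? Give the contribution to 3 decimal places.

≥4, 12.500

Expected counts E_i = n·p_i: 250×0.24 = 60, 250×0.34 = 85, 250×0.25 = 62.5, 250×0.12 = 30, 250×0.05 = 12.5.
cat         O        E   (O−E)²/E
0          71       60     2.0167
1          74       85     1.4235
2          62     62.5     0.0040
3          18       30     4.8000
≥4         25     12.5    12.5000
The largest term is for ≥4: 12.500.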